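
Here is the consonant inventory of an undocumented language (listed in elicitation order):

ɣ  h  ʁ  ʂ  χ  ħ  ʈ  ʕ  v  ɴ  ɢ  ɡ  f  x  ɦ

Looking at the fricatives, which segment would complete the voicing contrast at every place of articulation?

labiodental: voiceless /f/, voiced /v/.
retroflex: voiceless /ʂ/, voiced —.
velar: voiceless /x/, voiced /ɣ/.
uvular: voiceless /χ/, voiced /ʁ/.
pharyngeal: voiceless /ħ/, voiced /ʕ/.
glottal: voiceless /h/, voiced /ɦ/.
The retroflex row has no voiced member, so the gap is the voiced retroflex fricative /ʐ/.

/ʐ/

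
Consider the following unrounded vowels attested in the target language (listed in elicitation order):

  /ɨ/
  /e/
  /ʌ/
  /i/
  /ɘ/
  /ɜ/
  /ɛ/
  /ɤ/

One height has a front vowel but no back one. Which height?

high

Front: /i/ (high), /e/ (high-mid), /ɛ/ (low-mid).
Central: /ɨ/ (high), /ɘ/ (high-mid), /ɜ/ (low-mid).
Back: /ɤ/ (high-mid), /ʌ/ (low-mid).
Every height has a back member except high, where /ɯ/ would be expected.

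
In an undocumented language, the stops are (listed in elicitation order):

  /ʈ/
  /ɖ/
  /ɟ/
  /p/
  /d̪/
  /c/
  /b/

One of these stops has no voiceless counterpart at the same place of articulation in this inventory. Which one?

/d̪/

Bilabial: /p/ ~ /b/
Retroflex: /ʈ/ ~ /ɖ/
Palatal: /c/ ~ /ɟ/
Dental: only /d̪/ (voiced); no voiceless partner.
So /d̪/ is the unpaired segment.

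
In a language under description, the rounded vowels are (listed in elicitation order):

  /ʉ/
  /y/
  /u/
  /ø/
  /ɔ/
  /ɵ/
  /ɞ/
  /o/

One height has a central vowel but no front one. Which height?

low-mid

height            front     central   back    
high              y         ʉ         u       
high-mid          ø         ɵ         o       
low-mid           —         ɞ         ɔ       
Every height has a front member except low-mid, where /œ/ would be expected.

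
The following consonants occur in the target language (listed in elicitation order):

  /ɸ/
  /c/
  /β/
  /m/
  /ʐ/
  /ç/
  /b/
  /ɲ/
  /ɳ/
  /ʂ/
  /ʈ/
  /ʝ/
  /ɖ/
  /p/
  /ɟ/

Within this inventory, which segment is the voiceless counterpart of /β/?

/ɸ/

/β/ is a voiced bilabial fricative.
The voiceless counterpart is a voiceless bilabial fricative — in this inventory, /ɸ/.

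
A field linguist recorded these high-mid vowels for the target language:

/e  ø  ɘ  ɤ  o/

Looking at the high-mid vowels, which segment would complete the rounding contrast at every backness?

front: unrounded /e/, rounded /ø/.
central: unrounded /ɘ/, rounded —.
back: unrounded /ɤ/, rounded /o/.
The central row has no rounded member, so the gap is the central rounded vowel /ɵ/.

/ɵ/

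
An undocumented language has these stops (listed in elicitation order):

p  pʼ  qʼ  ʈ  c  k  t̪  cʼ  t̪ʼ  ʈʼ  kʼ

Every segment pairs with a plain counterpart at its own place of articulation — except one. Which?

Bilabial: /p/ ~ /pʼ/
Dental: /t̪/ ~ /t̪ʼ/
Retroflex: /ʈ/ ~ /ʈʼ/
Palatal: /c/ ~ /cʼ/
Velar: /k/ ~ /kʼ/
Uvular: only /qʼ/ (ejective); no plain partner.
So /qʼ/ is the unpaired segment.

/qʼ/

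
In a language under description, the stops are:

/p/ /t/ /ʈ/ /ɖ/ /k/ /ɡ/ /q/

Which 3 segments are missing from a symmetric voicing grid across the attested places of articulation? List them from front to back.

/b/, /d/, /ɢ/

place of articulation  voiceless  voiced  
bilabial          p         —       
alveolar          t         —       
retroflex         ʈ         ɖ       
velar             k         ɡ       
uvular            q         —       
Gaps, from front to back: bilabial lacks voiced (/b/); alveolar lacks voiced (/d/); uvular lacks voiced (/ɢ/).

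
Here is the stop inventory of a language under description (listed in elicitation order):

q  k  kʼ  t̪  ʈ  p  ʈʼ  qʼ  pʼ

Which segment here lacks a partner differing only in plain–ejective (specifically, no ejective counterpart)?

Bilabial: /p/ ~ /pʼ/
Retroflex: /ʈ/ ~ /ʈʼ/
Velar: /k/ ~ /kʼ/
Uvular: /q/ ~ /qʼ/
Dental: only /t̪/ (plain); no ejective partner.
So /t̪/ is the unpaired segment.

/t̪/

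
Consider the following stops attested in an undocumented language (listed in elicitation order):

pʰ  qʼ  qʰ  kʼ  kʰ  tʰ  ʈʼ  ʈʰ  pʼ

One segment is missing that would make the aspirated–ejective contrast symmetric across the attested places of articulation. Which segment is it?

place of articulation  aspirated  ejective
bilabial          pʰ        pʼ      
alveolar          tʰ        —       
retroflex         ʈʰ        ʈʼ      
velar             kʰ        kʼ      
uvular            qʰ        qʼ      
The alveolar row has no ejective member, so the gap is the ejective alveolar stop /tʼ/.

/tʼ/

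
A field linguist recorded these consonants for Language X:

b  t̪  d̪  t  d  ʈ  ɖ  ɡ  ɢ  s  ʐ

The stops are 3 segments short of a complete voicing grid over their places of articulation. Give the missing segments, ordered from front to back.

/p/, /k/, /q/

bilabial: voiceless —, voiced /b/.
dental: voiceless /t̪/, voiced /d̪/.
alveolar: voiceless /t/, voiced /d/.
retroflex: voiceless /ʈ/, voiced /ɖ/.
velar: voiceless —, voiced /ɡ/.
uvular: voiceless —, voiced /ɢ/.
Gaps, from front to back: bilabial lacks voiceless (/p/); velar lacks voiceless (/k/); uvular lacks voiceless (/q/).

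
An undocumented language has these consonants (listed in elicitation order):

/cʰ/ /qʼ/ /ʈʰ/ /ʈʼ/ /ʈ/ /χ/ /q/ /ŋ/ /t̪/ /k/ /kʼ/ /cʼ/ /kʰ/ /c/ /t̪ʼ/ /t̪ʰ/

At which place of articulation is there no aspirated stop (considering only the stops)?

Plain: /t̪/ (dental), /ʈ/ (retroflex), /c/ (palatal), /k/ (velar), /q/ (uvular).
Aspirated: /t̪ʰ/ (dental), /ʈʰ/ (retroflex), /cʰ/ (palatal), /kʰ/ (velar).
Ejective: /t̪ʼ/ (dental), /ʈʼ/ (retroflex), /cʼ/ (palatal), /kʼ/ (velar), /qʼ/ (uvular).
Every place of articulation has an aspirated member except uvular, where /qʰ/ would be expected.

uvular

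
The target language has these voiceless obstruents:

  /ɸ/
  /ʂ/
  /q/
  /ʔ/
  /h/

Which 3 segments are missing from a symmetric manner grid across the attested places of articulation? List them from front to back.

/p/, /ʈ/, /χ/

Stop: /q/ (uvular), /ʔ/ (glottal).
Fricative: /ɸ/ (bilabial), /ʂ/ (retroflex), /h/ (glottal).
Gaps, from front to back: bilabial lacks stop (/p/); retroflex lacks stop (/ʈ/); uvular lacks fricative (/χ/).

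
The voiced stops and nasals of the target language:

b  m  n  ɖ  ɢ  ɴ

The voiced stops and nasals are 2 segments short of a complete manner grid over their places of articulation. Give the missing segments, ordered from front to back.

/d/, /ɳ/

place of articulation  oral stop  nasal   
bilabial          b         m       
alveolar          —         n       
retroflex         ɖ         —       
uvular            ɢ         ɴ       
Gaps, from front to back: alveolar lacks oral stop (/d/); retroflex lacks nasal (/ɳ/).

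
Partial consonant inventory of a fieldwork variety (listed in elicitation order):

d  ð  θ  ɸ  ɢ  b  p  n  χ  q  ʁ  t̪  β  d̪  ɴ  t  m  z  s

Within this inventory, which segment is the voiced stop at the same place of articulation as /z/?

/d/

/z/ is a voiced alveolar fricative.
The voiced stop at the same place is a voiced alveolar stop — in this inventory, /d/.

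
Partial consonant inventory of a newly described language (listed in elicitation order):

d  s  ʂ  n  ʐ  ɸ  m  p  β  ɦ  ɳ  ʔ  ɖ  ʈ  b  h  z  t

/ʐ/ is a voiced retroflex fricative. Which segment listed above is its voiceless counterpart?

/ʂ/

The voiceless counterpart is a voiceless retroflex fricative — in this inventory, /ʂ/.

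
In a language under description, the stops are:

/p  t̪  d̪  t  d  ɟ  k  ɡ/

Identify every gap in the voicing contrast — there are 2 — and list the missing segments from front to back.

Voiceless: /p/ (bilabial), /t̪/ (dental), /t/ (alveolar), /k/ (velar).
Voiced: /d̪/ (dental), /d/ (alveolar), /ɟ/ (palatal), /ɡ/ (velar).
Gaps, from front to back: bilabial lacks voiced (/b/); palatal lacks voiceless (/c/).

/b/, /c/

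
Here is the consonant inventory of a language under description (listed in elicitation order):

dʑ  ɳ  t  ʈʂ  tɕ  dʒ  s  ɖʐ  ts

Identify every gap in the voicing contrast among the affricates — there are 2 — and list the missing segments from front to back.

place of articulation  voiceless  voiced  
alveolar          ts        —       
postalveolar      —         dʒ      
retroflex         ʈʂ        ɖʐ      
alveolo-palatal   tɕ        dʑ      
Gaps, from front to back: alveolar lacks voiced (/dz/); postalveolar lacks voiceless (/tʃ/).

/dz/, /tʃ/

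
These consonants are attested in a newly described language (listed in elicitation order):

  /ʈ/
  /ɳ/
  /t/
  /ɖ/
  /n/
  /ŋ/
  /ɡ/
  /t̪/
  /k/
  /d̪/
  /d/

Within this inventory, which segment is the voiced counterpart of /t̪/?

/d̪/

/t̪/ is a voiceless dental stop.
The voiced counterpart is a voiced dental stop — in this inventory, /d̪/.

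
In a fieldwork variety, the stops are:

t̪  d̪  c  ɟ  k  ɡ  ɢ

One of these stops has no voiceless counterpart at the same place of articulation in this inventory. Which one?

/ɢ/

Dental: /t̪/ ~ /d̪/
Palatal: /c/ ~ /ɟ/
Velar: /k/ ~ /ɡ/
Uvular: only /ɢ/ (voiced); no voiceless partner.
So /ɢ/ is the unpaired segment.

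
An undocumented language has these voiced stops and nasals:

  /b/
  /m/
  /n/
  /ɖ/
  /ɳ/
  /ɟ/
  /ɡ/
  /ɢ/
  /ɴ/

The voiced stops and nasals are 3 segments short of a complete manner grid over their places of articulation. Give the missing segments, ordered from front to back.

/d/, /ɲ/, /ŋ/

bilabial: oral stop /b/, nasal /m/.
alveolar: oral stop —, nasal /n/.
retroflex: oral stop /ɖ/, nasal /ɳ/.
palatal: oral stop /ɟ/, nasal —.
velar: oral stop /ɡ/, nasal —.
uvular: oral stop /ɢ/, nasal /ɴ/.
Gaps, from front to back: alveolar lacks oral stop (/d/); palatal lacks nasal (/ɲ/); velar lacks nasal (/ŋ/).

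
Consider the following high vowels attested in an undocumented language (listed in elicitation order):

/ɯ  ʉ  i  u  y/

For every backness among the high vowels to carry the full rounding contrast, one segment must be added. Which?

Unrounded: /i/ (front), /ɯ/ (back).
Rounded: /y/ (front), /ʉ/ (central), /u/ (back).
The central row has no unrounded member, so the gap is the central unrounded vowel /ɨ/.

/ɨ/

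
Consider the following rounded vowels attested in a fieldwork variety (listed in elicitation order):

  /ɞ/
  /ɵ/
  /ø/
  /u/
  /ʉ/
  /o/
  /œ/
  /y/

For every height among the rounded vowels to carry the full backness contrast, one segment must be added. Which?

Front: /y/ (high), /ø/ (high-mid), /œ/ (low-mid).
Central: /ʉ/ (high), /ɵ/ (high-mid), /ɞ/ (low-mid).
Back: /u/ (high), /o/ (high-mid).
The low-mid row has no back member, so the gap is the low-mid back rounded vowel /ɔ/.

/ɔ/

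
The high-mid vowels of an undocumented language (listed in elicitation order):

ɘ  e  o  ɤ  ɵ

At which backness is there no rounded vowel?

front

Unrounded: /e/ (front), /ɘ/ (central), /ɤ/ (back).
Rounded: /ɵ/ (central), /o/ (back).
Every backness has a rounded member except front, where /ø/ would be expected.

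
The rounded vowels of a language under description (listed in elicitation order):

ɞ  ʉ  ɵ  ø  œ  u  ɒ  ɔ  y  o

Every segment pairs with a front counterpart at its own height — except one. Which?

/ɒ/

High: /y/ ~ /ʉ/ ~ /u/
High-mid: /ø/ ~ /ɵ/ ~ /o/
Low-mid: /œ/ ~ /ɞ/ ~ /ɔ/
Low: only /ɒ/ (back); no front partner.
So /ɒ/ is the unpaired segment.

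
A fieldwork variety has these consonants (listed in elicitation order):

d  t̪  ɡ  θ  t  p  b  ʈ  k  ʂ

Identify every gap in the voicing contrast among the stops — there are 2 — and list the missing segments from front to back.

Voiceless: /p/ (bilabial), /t̪/ (dental), /t/ (alveolar), /ʈ/ (retroflex), /k/ (velar).
Voiced: /b/ (bilabial), /d/ (alveolar), /ɡ/ (velar).
Gaps, from front to back: dental lacks voiced (/d̪/); retroflex lacks voiced (/ɖ/).

/d̪/, /ɖ/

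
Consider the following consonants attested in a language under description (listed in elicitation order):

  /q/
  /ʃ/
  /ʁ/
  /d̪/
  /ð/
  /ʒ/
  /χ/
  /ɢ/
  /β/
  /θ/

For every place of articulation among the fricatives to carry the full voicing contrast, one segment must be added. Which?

place of articulation  voiceless  voiced  
bilabial          —         β       
dental            θ         ð       
postalveolar      ʃ         ʒ       
uvular            χ         ʁ       
The bilabial row has no voiceless member, so the gap is the voiceless bilabial fricative /ɸ/.

/ɸ/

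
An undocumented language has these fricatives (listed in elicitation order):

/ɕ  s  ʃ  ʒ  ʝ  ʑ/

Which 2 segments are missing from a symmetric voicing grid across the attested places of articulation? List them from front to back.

alveolar: voiceless /s/, voiced —.
postalveolar: voiceless /ʃ/, voiced /ʒ/.
alveolo-palatal: voiceless /ɕ/, voiced /ʑ/.
palatal: voiceless —, voiced /ʝ/.
Gaps, from front to back: alveolar lacks voiced (/z/); palatal lacks voiceless (/ç/).

/z/, /ç/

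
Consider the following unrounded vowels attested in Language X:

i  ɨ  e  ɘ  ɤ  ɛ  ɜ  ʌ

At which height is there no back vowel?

height            front     central   back    
high              i         ɨ         —       
high-mid          e         ɘ         ɤ       
low-mid           ɛ         ɜ         ʌ       
Every height has a back member except high, where /ɯ/ would be expected.

high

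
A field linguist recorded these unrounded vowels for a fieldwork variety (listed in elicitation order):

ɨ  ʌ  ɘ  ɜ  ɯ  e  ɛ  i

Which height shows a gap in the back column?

high-mid

Front: /i/ (high), /e/ (high-mid), /ɛ/ (low-mid).
Central: /ɨ/ (high), /ɘ/ (high-mid), /ɜ/ (low-mid).
Back: /ɯ/ (high), /ʌ/ (low-mid).
Every height has a back member except high-mid, where /ɤ/ would be expected.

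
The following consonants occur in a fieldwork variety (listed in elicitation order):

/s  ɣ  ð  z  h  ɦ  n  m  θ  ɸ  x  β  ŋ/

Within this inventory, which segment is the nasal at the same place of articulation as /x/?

/x/ is a voiceless velar fricative.
The nasal at the same place is a velar nasal — in this inventory, /ŋ/.

/ŋ/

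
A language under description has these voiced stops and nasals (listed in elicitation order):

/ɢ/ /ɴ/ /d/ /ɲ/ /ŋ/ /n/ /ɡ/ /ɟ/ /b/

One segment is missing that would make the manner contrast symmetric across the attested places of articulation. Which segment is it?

/m/

Oral stop: /b/ (bilabial), /d/ (alveolar), /ɟ/ (palatal), /ɡ/ (velar), /ɢ/ (uvular).
Nasal: /n/ (alveolar), /ɲ/ (palatal), /ŋ/ (velar), /ɴ/ (uvular).
The bilabial row has no nasal member, so the gap is the bilabial nasal /m/.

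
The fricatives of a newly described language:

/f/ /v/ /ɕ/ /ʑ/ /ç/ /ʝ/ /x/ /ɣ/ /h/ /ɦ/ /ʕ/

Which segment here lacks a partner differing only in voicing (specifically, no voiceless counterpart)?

Labiodental: /f/ ~ /v/
Alveolo-palatal: /ɕ/ ~ /ʑ/
Palatal: /ç/ ~ /ʝ/
Velar: /x/ ~ /ɣ/
Glottal: /h/ ~ /ɦ/
Pharyngeal: only /ʕ/ (voiced); no voiceless partner.
So /ʕ/ is the unpaired segment.

/ʕ/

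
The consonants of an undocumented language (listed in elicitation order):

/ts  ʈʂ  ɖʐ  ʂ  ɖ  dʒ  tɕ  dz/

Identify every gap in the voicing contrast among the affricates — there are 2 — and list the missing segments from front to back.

/tʃ/, /dʑ/

place of articulation  voiceless  voiced  
alveolar          ts        dz      
postalveolar      —         dʒ      
retroflex         ʈʂ        ɖʐ      
alveolo-palatal   tɕ        —       
Gaps, from front to back: postalveolar lacks voiceless (/tʃ/); alveolo-palatal lacks voiced (/dʑ/).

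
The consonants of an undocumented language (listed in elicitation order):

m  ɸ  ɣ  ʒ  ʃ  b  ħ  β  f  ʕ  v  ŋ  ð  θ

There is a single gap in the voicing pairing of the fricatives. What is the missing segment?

/x/

place of articulation  voiceless  voiced  
bilabial          ɸ         β       
labiodental       f         v       
dental            θ         ð       
postalveolar      ʃ         ʒ       
velar             —         ɣ       
pharyngeal        ħ         ʕ       
The velar row has no voiceless member, so the gap is the voiceless velar fricative /x/.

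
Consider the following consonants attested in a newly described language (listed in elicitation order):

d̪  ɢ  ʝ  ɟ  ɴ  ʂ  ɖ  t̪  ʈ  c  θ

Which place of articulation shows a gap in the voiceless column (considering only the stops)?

uvular

Voiceless: /t̪/ (dental), /ʈ/ (retroflex), /c/ (palatal).
Voiced: /d̪/ (dental), /ɖ/ (retroflex), /ɟ/ (palatal), /ɢ/ (uvular).
Every place of articulation has a voiceless member except uvular, where /q/ would be expected.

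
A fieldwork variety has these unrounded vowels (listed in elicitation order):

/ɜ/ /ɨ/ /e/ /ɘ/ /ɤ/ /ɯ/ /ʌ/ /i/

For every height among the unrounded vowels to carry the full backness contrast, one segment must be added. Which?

height            front     central   back    
high              i         ɨ         ɯ       
high-mid          e         ɘ         ɤ       
low-mid           —         ɜ         ʌ       
The low-mid row has no front member, so the gap is the low-mid front unrounded vowel /ɛ/.

/ɛ/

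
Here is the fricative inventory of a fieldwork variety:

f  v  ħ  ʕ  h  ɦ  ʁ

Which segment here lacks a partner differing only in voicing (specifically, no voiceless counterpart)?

/ʁ/

Labiodental: /f/ ~ /v/
Pharyngeal: /ħ/ ~ /ʕ/
Glottal: /h/ ~ /ɦ/
Uvular: only /ʁ/ (voiced); no voiceless partner.
So /ʁ/ is the unpaired segment.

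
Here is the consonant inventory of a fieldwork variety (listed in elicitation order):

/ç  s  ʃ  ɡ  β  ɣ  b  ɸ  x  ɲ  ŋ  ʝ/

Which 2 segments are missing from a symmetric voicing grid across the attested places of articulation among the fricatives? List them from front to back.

place of articulation  voiceless  voiced  
bilabial          ɸ         β       
alveolar          s         —       
postalveolar      ʃ         —       
palatal           ç         ʝ       
velar             x         ɣ       
Gaps, from front to back: alveolar lacks voiced (/z/); postalveolar lacks voiced (/ʒ/).

/z/, /ʒ/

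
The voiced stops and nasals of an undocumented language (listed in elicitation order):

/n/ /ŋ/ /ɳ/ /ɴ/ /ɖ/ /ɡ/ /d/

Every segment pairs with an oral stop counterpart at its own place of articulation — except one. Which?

Alveolar: /d/ ~ /n/
Retroflex: /ɖ/ ~ /ɳ/
Velar: /ɡ/ ~ /ŋ/
Uvular: only /ɴ/ (nasal); no oral stop partner.
So /ɴ/ is the unpaired segment.

/ɴ/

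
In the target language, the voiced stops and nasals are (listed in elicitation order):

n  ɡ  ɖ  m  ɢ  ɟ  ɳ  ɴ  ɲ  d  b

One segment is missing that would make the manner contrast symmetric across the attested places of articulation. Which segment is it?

bilabial: oral stop /b/, nasal /m/.
alveolar: oral stop /d/, nasal /n/.
retroflex: oral stop /ɖ/, nasal /ɳ/.
palatal: oral stop /ɟ/, nasal /ɲ/.
velar: oral stop /ɡ/, nasal —.
uvular: oral stop /ɢ/, nasal /ɴ/.
The velar row has no nasal member, so the gap is the velar nasal /ŋ/.

/ŋ/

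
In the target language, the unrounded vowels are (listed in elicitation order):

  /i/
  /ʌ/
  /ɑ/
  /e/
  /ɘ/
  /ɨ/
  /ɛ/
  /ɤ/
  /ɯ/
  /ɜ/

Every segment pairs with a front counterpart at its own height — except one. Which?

/ɑ/

High: /i/ ~ /ɨ/ ~ /ɯ/
High-mid: /e/ ~ /ɘ/ ~ /ɤ/
Low-mid: /ɛ/ ~ /ɜ/ ~ /ʌ/
Low: only /ɑ/ (back); no front partner.
So /ɑ/ is the unpaired segment.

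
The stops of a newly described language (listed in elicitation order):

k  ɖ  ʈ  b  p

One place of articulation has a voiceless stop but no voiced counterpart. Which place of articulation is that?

place of articulation  voiceless  voiced  
bilabial          p         b       
retroflex         ʈ         ɖ       
velar             k         —       
Every place of articulation has a voiced member except velar, where /ɡ/ would be expected.

velar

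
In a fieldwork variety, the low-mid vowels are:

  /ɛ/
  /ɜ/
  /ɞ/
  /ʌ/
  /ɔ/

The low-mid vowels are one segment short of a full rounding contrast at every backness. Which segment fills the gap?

/œ/

Unrounded: /ɛ/ (front), /ɜ/ (central), /ʌ/ (back).
Rounded: /ɞ/ (central), /ɔ/ (back).
The front row has no rounded member, so the gap is the front rounded vowel /œ/.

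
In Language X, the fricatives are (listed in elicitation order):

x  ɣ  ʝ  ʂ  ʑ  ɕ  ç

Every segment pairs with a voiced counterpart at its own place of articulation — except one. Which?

Alveolo-palatal: /ɕ/ ~ /ʑ/
Palatal: /ç/ ~ /ʝ/
Velar: /x/ ~ /ɣ/
Retroflex: only /ʂ/ (voiceless); no voiced partner.
So /ʂ/ is the unpaired segment.

/ʂ/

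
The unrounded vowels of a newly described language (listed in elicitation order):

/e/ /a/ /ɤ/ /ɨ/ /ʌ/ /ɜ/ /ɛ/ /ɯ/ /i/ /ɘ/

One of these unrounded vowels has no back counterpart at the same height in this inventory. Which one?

/a/

High: /i/ ~ /ɨ/ ~ /ɯ/
High-mid: /e/ ~ /ɘ/ ~ /ɤ/
Low-mid: /ɛ/ ~ /ɜ/ ~ /ʌ/
Low: only /a/ (front); no back partner.
So /a/ is the unpaired segment.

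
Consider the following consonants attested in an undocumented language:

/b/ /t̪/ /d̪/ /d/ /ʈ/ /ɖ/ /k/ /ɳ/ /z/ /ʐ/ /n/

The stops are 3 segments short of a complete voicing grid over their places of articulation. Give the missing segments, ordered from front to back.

place of articulation  voiceless  voiced  
bilabial          —         b       
dental            t̪        d̪      
alveolar          —         d       
retroflex         ʈ         ɖ       
velar             k         —       
Gaps, from front to back: bilabial lacks voiceless (/p/); alveolar lacks voiceless (/t/); velar lacks voiced (/ɡ/).

/p/, /t/, /ɡ/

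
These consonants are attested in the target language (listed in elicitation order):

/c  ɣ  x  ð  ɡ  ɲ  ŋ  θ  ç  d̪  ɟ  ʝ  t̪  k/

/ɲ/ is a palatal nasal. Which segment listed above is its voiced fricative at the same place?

/ʝ/

The voiced fricative at the same place is a voiced palatal fricative — in this inventory, /ʝ/.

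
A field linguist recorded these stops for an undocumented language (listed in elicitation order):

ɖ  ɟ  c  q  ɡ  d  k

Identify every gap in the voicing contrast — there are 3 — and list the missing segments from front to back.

Voiceless: /c/ (palatal), /k/ (velar), /q/ (uvular).
Voiced: /d/ (alveolar), /ɖ/ (retroflex), /ɟ/ (palatal), /ɡ/ (velar).
Gaps, from front to back: alveolar lacks voiceless (/t/); retroflex lacks voiceless (/ʈ/); uvular lacks voiced (/ɢ/).

/t/, /ʈ/, /ɢ/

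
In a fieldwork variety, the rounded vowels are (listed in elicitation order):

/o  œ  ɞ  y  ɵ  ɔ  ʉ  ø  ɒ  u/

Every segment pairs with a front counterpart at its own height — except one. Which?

High: /y/ ~ /ʉ/ ~ /u/
High-mid: /ø/ ~ /ɵ/ ~ /o/
Low-mid: /œ/ ~ /ɞ/ ~ /ɔ/
Low: only /ɒ/ (back); no front partner.
So /ɒ/ is the unpaired segment.

/ɒ/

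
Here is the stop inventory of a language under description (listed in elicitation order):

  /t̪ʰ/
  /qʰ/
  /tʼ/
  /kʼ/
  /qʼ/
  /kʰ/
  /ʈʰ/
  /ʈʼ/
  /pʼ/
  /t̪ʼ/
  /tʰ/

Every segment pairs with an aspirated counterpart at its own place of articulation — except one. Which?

/pʼ/

Dental: /t̪ʰ/ ~ /t̪ʼ/
Alveolar: /tʰ/ ~ /tʼ/
Retroflex: /ʈʰ/ ~ /ʈʼ/
Velar: /kʰ/ ~ /kʼ/
Uvular: /qʰ/ ~ /qʼ/
Bilabial: only /pʼ/ (ejective); no aspirated partner.
So /pʼ/ is the unpaired segment.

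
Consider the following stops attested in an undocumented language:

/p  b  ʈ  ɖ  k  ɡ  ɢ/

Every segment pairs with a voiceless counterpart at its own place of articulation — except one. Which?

/ɢ/

Bilabial: /p/ ~ /b/
Retroflex: /ʈ/ ~ /ɖ/
Velar: /k/ ~ /ɡ/
Uvular: only /ɢ/ (voiced); no voiceless partner.
So /ɢ/ is the unpaired segment.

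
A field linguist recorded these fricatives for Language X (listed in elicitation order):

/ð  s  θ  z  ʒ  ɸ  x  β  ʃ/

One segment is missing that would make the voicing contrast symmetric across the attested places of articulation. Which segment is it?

place of articulation  voiceless  voiced  
bilabial          ɸ         β       
dental            θ         ð       
alveolar          s         z       
postalveolar      ʃ         ʒ       
velar             x         —       
The velar row has no voiced member, so the gap is the voiced velar fricative /ɣ/.

/ɣ/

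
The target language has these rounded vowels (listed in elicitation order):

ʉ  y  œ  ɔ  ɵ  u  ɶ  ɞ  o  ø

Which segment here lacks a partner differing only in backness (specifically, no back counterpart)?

/ɶ/

High: /y/ ~ /ʉ/ ~ /u/
High-mid: /ø/ ~ /ɵ/ ~ /o/
Low-mid: /œ/ ~ /ɞ/ ~ /ɔ/
Low: only /ɶ/ (front); no back partner.
So /ɶ/ is the unpaired segment.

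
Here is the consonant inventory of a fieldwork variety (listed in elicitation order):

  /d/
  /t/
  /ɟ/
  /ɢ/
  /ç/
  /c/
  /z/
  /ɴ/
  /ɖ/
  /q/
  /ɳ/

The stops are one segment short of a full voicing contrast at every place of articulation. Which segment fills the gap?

/ʈ/

Voiceless: /t/ (alveolar), /c/ (palatal), /q/ (uvular).
Voiced: /d/ (alveolar), /ɖ/ (retroflex), /ɟ/ (palatal), /ɢ/ (uvular).
The retroflex row has no voiceless member, so the gap is the voiceless retroflex stop /ʈ/.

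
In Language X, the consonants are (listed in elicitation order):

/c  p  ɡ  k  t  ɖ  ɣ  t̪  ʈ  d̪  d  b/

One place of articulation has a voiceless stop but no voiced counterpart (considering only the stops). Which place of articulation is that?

bilabial: voiceless /p/, voiced /b/.
dental: voiceless /t̪/, voiced /d̪/.
alveolar: voiceless /t/, voiced /d/.
retroflex: voiceless /ʈ/, voiced /ɖ/.
palatal: voiceless /c/, voiced —.
velar: voiceless /k/, voiced /ɡ/.
Every place of articulation has a voiced member except palatal, where /ɟ/ would be expected.

palatal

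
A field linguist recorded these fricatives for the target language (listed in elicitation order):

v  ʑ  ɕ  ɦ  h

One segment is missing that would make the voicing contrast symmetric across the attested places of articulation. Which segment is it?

/f/

Voiceless: /ɕ/ (alveolo-palatal), /h/ (glottal).
Voiced: /v/ (labiodental), /ʑ/ (alveolo-palatal), /ɦ/ (glottal).
The labiodental row has no voiceless member, so the gap is the voiceless labiodental fricative /f/.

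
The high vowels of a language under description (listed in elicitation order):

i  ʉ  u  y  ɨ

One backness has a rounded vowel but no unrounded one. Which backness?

Unrounded: /i/ (front), /ɨ/ (central).
Rounded: /y/ (front), /ʉ/ (central), /u/ (back).
Every backness has an unrounded member except back, where /ɯ/ would be expected.

back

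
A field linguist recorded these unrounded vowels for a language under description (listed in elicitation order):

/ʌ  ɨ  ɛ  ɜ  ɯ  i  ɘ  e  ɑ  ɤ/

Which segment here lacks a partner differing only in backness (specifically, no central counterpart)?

/ɑ/

High: /i/ ~ /ɨ/ ~ /ɯ/
High-mid: /e/ ~ /ɘ/ ~ /ɤ/
Low-mid: /ɛ/ ~ /ɜ/ ~ /ʌ/
Low: only /ɑ/ (back); no central partner.
So /ɑ/ is the unpaired segment.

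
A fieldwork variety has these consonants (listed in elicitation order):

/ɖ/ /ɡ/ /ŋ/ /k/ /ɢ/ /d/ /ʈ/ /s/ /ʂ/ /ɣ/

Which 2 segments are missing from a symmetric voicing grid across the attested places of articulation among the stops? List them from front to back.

/t/, /q/

place of articulation  voiceless  voiced  
alveolar          —         d       
retroflex         ʈ         ɖ       
velar             k         ɡ       
uvular            —         ɢ       
Gaps, from front to back: alveolar lacks voiceless (/t/); uvular lacks voiceless (/q/).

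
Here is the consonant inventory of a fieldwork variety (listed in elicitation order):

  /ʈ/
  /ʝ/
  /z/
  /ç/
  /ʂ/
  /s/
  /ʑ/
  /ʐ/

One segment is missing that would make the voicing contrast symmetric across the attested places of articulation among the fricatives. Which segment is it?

Voiceless: /s/ (alveolar), /ʂ/ (retroflex), /ç/ (palatal).
Voiced: /z/ (alveolar), /ʐ/ (retroflex), /ʑ/ (alveolo-palatal), /ʝ/ (palatal).
The alveolo-palatal row has no voiceless member, so the gap is the voiceless alveolo-palatal fricative /ɕ/.

/ɕ/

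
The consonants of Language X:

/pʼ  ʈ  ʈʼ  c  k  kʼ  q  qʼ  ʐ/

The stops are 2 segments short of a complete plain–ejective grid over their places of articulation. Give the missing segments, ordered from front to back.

/p/, /cʼ/

Plain: /ʈ/ (retroflex), /c/ (palatal), /k/ (velar), /q/ (uvular).
Ejective: /pʼ/ (bilabial), /ʈʼ/ (retroflex), /kʼ/ (velar), /qʼ/ (uvular).
Gaps, from front to back: bilabial lacks plain (/p/); palatal lacks ejective (/cʼ/).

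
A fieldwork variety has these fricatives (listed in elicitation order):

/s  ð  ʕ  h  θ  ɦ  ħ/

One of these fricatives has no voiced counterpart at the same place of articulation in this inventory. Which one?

/s/

Dental: /θ/ ~ /ð/
Pharyngeal: /ħ/ ~ /ʕ/
Glottal: /h/ ~ /ɦ/
Alveolar: only /s/ (voiceless); no voiced partner.
So /s/ is the unpaired segment.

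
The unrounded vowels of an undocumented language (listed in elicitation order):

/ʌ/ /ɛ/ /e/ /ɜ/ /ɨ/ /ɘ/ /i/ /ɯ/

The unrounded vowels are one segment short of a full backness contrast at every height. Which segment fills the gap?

Front: /i/ (high), /e/ (high-mid), /ɛ/ (low-mid).
Central: /ɨ/ (high), /ɘ/ (high-mid), /ɜ/ (low-mid).
Back: /ɯ/ (high), /ʌ/ (low-mid).
The high-mid row has no back member, so the gap is the high-mid back unrounded vowel /ɤ/.

/ɤ/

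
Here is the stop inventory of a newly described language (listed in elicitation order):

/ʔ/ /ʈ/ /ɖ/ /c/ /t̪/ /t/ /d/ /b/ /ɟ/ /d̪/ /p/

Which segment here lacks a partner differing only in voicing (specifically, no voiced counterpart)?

Bilabial: /p/ ~ /b/
Dental: /t̪/ ~ /d̪/
Alveolar: /t/ ~ /d/
Retroflex: /ʈ/ ~ /ɖ/
Palatal: /c/ ~ /ɟ/
Glottal: only /ʔ/ (voiceless); no voiced partner.
So /ʔ/ is the unpaired segment.

/ʔ/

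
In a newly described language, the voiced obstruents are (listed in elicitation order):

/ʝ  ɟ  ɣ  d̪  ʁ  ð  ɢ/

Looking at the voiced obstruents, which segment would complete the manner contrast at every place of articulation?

dental: stop /d̪/, fricative /ð/.
palatal: stop /ɟ/, fricative /ʝ/.
velar: stop —, fricative /ɣ/.
uvular: stop /ɢ/, fricative /ʁ/.
The velar row has no stop member, so the gap is the velar stop /ɡ/.

/ɡ/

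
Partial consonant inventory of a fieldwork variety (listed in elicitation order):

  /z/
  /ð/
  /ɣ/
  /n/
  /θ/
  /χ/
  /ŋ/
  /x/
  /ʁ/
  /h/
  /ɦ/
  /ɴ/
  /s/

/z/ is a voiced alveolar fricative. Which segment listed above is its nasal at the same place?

The nasal at the same place is an alveolar nasal — in this inventory, /n/.

/n/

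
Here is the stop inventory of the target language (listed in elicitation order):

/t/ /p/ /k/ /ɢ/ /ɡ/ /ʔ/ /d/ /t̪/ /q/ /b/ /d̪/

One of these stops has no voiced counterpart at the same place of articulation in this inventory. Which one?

Bilabial: /p/ ~ /b/
Dental: /t̪/ ~ /d̪/
Alveolar: /t/ ~ /d/
Velar: /k/ ~ /ɡ/
Uvular: /q/ ~ /ɢ/
Glottal: only /ʔ/ (voiceless); no voiced partner.
So /ʔ/ is the unpaired segment.

/ʔ/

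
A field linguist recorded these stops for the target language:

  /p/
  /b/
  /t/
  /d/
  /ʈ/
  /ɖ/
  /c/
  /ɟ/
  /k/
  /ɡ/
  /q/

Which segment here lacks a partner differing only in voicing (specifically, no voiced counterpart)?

Bilabial: /p/ ~ /b/
Alveolar: /t/ ~ /d/
Retroflex: /ʈ/ ~ /ɖ/
Palatal: /c/ ~ /ɟ/
Velar: /k/ ~ /ɡ/
Uvular: only /q/ (voiceless); no voiced partner.
So /q/ is the unpaired segment.

/q/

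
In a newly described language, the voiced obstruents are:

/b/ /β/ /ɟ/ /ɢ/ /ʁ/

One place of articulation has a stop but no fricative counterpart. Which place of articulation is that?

place of articulation  stop      fricative
bilabial          b         β       
palatal           ɟ         —       
uvular            ɢ         ʁ       
Every place of articulation has a fricative member except palatal, where /ʝ/ would be expected.

palatal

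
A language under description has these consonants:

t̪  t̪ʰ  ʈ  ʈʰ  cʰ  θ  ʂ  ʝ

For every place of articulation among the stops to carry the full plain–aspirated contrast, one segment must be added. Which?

/c/

Plain: /t̪/ (dental), /ʈ/ (retroflex).
Aspirated: /t̪ʰ/ (dental), /ʈʰ/ (retroflex), /cʰ/ (palatal).
The palatal row has no plain member, so the gap is the plain palatal stop /c/.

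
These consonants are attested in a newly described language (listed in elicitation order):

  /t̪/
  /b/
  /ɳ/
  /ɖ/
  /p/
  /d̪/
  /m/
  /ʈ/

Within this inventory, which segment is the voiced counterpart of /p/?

/b/

/p/ is a voiceless bilabial stop.
The voiced counterpart is a voiced bilabial stop — in this inventory, /b/.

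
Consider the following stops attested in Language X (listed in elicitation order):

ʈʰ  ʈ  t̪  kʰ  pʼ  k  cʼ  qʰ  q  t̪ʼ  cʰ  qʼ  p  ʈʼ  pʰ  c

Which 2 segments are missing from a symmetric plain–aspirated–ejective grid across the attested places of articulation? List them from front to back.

bilabial: plain /p/, aspirated /pʰ/, ejective /pʼ/.
dental: plain /t̪/, aspirated —, ejective /t̪ʼ/.
retroflex: plain /ʈ/, aspirated /ʈʰ/, ejective /ʈʼ/.
palatal: plain /c/, aspirated /cʰ/, ejective /cʼ/.
velar: plain /k/, aspirated /kʰ/, ejective —.
uvular: plain /q/, aspirated /qʰ/, ejective /qʼ/.
Gaps, from front to back: dental lacks aspirated (/t̪ʰ/); velar lacks ejective (/kʼ/).

/t̪ʰ/, /kʼ/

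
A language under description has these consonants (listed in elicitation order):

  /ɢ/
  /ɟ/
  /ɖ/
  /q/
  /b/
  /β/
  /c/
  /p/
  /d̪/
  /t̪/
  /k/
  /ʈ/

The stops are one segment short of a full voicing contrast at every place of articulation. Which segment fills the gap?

/ɡ/

Voiceless: /p/ (bilabial), /t̪/ (dental), /ʈ/ (retroflex), /c/ (palatal), /k/ (velar), /q/ (uvular).
Voiced: /b/ (bilabial), /d̪/ (dental), /ɖ/ (retroflex), /ɟ/ (palatal), /ɢ/ (uvular).
The velar row has no voiced member, so the gap is the voiced velar stop /ɡ/.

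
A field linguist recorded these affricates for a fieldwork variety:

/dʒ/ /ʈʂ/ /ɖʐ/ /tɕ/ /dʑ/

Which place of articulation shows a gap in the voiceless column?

place of articulation  voiceless  voiced  
postalveolar      —         dʒ      
retroflex         ʈʂ        ɖʐ      
alveolo-palatal   tɕ        dʑ      
Every place of articulation has a voiceless member except postalveolar, where /tʃ/ would be expected.

postalveolar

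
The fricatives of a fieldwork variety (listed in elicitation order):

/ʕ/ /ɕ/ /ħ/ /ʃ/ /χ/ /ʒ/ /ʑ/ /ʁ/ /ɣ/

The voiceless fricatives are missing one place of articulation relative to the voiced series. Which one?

velar

place of articulation  voiceless  voiced  
postalveolar      ʃ         ʒ       
alveolo-palatal   ɕ         ʑ       
velar             —         ɣ       
uvular            χ         ʁ       
pharyngeal        ħ         ʕ       
Every place of articulation has a voiceless member except velar, where /x/ would be expected.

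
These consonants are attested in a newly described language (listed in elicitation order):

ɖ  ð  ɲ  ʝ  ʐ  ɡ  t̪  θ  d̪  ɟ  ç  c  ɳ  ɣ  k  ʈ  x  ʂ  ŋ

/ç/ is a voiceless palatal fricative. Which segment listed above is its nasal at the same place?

/ɲ/

The nasal at the same place is a palatal nasal — in this inventory, /ɲ/.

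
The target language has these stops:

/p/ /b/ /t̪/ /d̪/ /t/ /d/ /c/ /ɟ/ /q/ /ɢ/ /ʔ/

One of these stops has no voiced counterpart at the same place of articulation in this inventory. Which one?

/ʔ/

Bilabial: /p/ ~ /b/
Dental: /t̪/ ~ /d̪/
Alveolar: /t/ ~ /d/
Palatal: /c/ ~ /ɟ/
Uvular: /q/ ~ /ɢ/
Glottal: only /ʔ/ (voiceless); no voiced partner.
So /ʔ/ is the unpaired segment.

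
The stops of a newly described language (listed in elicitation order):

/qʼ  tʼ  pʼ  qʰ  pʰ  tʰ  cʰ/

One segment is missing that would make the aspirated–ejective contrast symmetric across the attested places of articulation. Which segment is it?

/cʼ/

Aspirated: /pʰ/ (bilabial), /tʰ/ (alveolar), /cʰ/ (palatal), /qʰ/ (uvular).
Ejective: /pʼ/ (bilabial), /tʼ/ (alveolar), /qʼ/ (uvular).
The palatal row has no ejective member, so the gap is the ejective palatal stop /cʼ/.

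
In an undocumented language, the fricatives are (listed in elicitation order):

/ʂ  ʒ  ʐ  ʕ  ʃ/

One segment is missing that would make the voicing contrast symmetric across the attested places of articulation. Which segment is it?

postalveolar: voiceless /ʃ/, voiced /ʒ/.
retroflex: voiceless /ʂ/, voiced /ʐ/.
pharyngeal: voiceless —, voiced /ʕ/.
The pharyngeal row has no voiceless member, so the gap is the voiceless pharyngeal fricative /ħ/.

/ħ/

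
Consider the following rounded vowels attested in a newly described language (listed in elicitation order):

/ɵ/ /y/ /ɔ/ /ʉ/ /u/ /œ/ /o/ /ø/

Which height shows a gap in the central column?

height            front     central   back    
high              y         ʉ         u       
high-mid          ø         ɵ         o       
low-mid           œ         —         ɔ       
Every height has a central member except low-mid, where /ɞ/ would be expected.

low-mid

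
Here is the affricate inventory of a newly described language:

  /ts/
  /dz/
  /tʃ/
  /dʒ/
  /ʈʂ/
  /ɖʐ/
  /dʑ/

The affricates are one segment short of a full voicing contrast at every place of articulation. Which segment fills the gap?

/tɕ/

place of articulation  voiceless  voiced  
alveolar          ts        dz      
postalveolar      tʃ        dʒ      
retroflex         ʈʂ        ɖʐ      
alveolo-palatal   —         dʑ      
The alveolo-palatal row has no voiceless member, so the gap is the voiceless alveolo-palatal affricate /tɕ/.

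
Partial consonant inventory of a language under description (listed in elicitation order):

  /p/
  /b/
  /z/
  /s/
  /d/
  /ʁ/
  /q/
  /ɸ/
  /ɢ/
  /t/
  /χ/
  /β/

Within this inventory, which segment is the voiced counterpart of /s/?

/z/

/s/ is a voiceless alveolar fricative.
The voiced counterpart is a voiced alveolar fricative — in this inventory, /z/.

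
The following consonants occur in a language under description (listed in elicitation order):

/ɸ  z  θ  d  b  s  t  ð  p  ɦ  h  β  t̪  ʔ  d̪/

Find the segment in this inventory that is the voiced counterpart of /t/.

/d/

/t/ is a voiceless alveolar stop.
The voiced counterpart is a voiced alveolar stop — in this inventory, /d/.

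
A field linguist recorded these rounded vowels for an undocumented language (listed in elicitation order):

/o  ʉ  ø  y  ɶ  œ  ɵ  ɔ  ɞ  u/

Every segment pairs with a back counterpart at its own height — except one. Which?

/ɶ/

High: /y/ ~ /ʉ/ ~ /u/
High-mid: /ø/ ~ /ɵ/ ~ /o/
Low-mid: /œ/ ~ /ɞ/ ~ /ɔ/
Low: only /ɶ/ (front); no back partner.
So /ɶ/ is the unpaired segment.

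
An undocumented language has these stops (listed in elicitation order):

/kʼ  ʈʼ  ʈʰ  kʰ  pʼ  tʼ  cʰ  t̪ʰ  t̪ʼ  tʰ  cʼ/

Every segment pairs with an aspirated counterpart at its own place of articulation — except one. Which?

/pʼ/

Dental: /t̪ʰ/ ~ /t̪ʼ/
Alveolar: /tʰ/ ~ /tʼ/
Retroflex: /ʈʰ/ ~ /ʈʼ/
Palatal: /cʰ/ ~ /cʼ/
Velar: /kʰ/ ~ /kʼ/
Bilabial: only /pʼ/ (ejective); no aspirated partner.
So /pʼ/ is the unpaired segment.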